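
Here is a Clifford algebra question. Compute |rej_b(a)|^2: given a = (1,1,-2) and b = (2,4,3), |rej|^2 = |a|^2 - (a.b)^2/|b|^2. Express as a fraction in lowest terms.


|a|^2 = 1^2 + 1^2 + (-2)^2 = 6
|b|^2 = 2^2 + 4^2 + 3^2 = 29
a . b = 1*2 + 1*4 + (-2)*3 = 0
(a.b)^2 = 0^2 = 0
|rej|^2 = 6 - 0/29
= (174 - 0)/29
= 174/29
In lowest terms: 6/1


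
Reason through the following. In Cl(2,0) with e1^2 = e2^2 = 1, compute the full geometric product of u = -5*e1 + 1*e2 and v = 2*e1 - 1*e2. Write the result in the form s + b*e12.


Expand: (-5*e1 + 1*e2)(2*e1 - 1*e2)
= (-5)*2*e1e1 + (-5)*(-1)*e1e2 + 1*2*e2e1 + 1*(-1)*e2e2
Using e1^2 = e2^2 = 1, e2e1 = -e1e2:
Scalar part s = (-5)*2 + 1*(-1) = -10 + (-1) = -11
Bivector part b = (-5)*(-1) - 1*2 = 5 - 2 = 3
uv = -11 + 3*e12


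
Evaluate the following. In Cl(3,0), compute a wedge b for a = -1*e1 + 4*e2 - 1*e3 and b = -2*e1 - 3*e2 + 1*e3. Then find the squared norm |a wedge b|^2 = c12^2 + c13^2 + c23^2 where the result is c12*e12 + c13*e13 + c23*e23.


a wedge b = (a1*b2 - a2*b1)*e12 + (a1*b3 - a3*b1)*e13 + (a2*b3 - a3*b2)*e23
e12 coeff: (-1)*(-3) - 4*(-2) = 3 - (-8) = 11
e13 coeff: (-1)*1 - (-1)*(-2) = -1 - 2 = -3
e23 coeff: 4*1 - (-1)*(-3) = 4 - 3 = 1
|a wedge b|^2 = 11^2 + (-3)^2 + 1^2
= 121 + 9 + 1
= 131


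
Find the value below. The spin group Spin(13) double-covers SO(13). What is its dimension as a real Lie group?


Spin(n) double-covers SO(n); both have Lie algebra so(n) of dimension n(n-1)/2.
n = 13
n(n-1) = 13 * 12 = 156
dim Spin(13) = 156/2 = 78


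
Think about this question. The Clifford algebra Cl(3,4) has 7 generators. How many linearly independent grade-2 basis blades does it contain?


Number of grade-k basis blades in Cl(p,q) with n = p + q is C(n, k).
n = 3 + 4 = 7
C(7, 2) = 7! / (2! * 5!)
= 5040 / (2 * 120)
= 21


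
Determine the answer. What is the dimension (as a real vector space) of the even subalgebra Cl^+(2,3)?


Even subalgebra dimension = 2^(n-1)
n = 2 + 3 = 5
2^(5 - 1) = 2^4 = 16
Verification: sum of C(5,k) for even k = 1 + 10 + 5 = 16
Result = 16


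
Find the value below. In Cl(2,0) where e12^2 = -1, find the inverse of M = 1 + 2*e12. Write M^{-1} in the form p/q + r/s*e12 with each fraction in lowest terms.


M = 1 + 2*e12, where e12^2 = -1.
Since M commutes with its reverse ~M = a - b*e12, M * ~M = a^2 - b^2*e12^2 = a^2 + b^2.
So M^{-1} = ~M / (a^2 + b^2) = (a - b*e12)/(a^2 + b^2).
a^2 + b^2 = 1 + 4 = 5
Scalar part = 1/5 = 1/5
Bivector coeff = -2/5 = -2/5
M^{-1} = 1/5 - 2/5*e12


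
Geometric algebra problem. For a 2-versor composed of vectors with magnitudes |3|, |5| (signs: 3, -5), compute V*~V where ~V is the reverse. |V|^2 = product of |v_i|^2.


Each vector v_i has |v_i|^2 = s_i^2
Squared scales: 3^2 = 9, (-5)^2 = 25
|V|^2 = 9 * 25
= 225


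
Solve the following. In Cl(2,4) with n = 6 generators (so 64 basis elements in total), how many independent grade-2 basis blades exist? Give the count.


Number of grade-k basis blades in Cl(p,q) with n = p + q is C(n, k).
n = 2 + 4 = 6
C(6, 2) = 6! / (2! * 4!)
= 720 / (2 * 24)
= 15


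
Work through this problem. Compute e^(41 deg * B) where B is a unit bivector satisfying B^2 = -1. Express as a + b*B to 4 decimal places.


For a unit bivector B with B^2 = -1, the exponential series gives
e^(theta*B) = cos(theta) + sin(theta)*B (the GA analogue of Euler's formula).
theta = 41 degrees = 0.715585 rad
cos(41 deg) = 0.7547
sin(41 deg) = 0.6561
exp(theta*B) = 0.7547 + 0.6561*B


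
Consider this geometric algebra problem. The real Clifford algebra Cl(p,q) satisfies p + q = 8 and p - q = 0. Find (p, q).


We need p + q = 8 and p - q = 0.
Adding: 2p = 8 + 0 = 8, so p = 4.
Then q = 8 - 4 = 4.
(p, q) = (4, 4)


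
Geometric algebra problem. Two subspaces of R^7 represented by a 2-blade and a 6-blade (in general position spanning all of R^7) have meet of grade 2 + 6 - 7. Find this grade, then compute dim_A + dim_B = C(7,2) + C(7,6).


Meet grade = grade(A) + grade(B) - n
= 2 + 6 - 7 = 1
C(7,2) = 21
C(7,6) = 7
dim_A + dim_B = 21 + 7 = 28


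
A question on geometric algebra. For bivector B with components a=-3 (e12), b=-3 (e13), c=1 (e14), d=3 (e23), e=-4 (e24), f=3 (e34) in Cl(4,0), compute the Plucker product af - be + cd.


Plucker relation: af - be + cd
a*f = (-3)*3 = -9
b*e = (-3)*(-4) = 12
c*d = 1*3 = 3
af - be + cd = -9 - 12 + 3
= -18


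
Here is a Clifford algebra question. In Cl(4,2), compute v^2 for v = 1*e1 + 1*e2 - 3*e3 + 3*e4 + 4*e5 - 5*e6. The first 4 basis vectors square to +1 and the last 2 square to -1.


v^2 = sum of c_i^2 * e_i^2
Positive signature terms (e_i^2 = +1): 1^2 + 1^2 + (-3)^2 + 3^2 = 20
Negative signature terms (e_j^2 = -1): 4^2 + (-5)^2 = 41
v^2 = 20 - 41 = -21


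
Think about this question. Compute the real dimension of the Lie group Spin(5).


Spin(n) double-covers SO(n); both have Lie algebra so(n) of dimension n(n-1)/2.
n = 5
n(n-1) = 5 * 4 = 20
dim Spin(5) = 20/2 = 10


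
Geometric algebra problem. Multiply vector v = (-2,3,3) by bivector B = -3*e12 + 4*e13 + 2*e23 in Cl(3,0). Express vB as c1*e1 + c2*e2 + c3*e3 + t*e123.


vB has grade-1 (vector) and grade-3 (trivector) parts: vB = (v _| B) + (v ^ B).
Vector part <vB>_1:
  e1: -v2*b12 - v3*b13 = -(3)*(-3) - (3)*(4) = -3
  e2: v1*b12 - v3*b23 = (-2)*(-3) - (3)*(2) = 0
  e3: v1*b13 + v2*b23 = (-2)*(4) + (3)*(2) = -2
Trivector part <vB>_3:
  e123: v1*b23 - v2*b13 + v3*b12 = (-2)*(2) - (3)*(4) + (3)*(-3) = -25
vB = -3*e1 + 0*e2 - 2*e3 - 25*e123


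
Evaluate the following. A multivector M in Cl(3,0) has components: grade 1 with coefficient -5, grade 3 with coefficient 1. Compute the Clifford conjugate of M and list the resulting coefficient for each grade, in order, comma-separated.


Clifford conjugate sign for grade k: (-1)^(k(k+1)/2)
Grade 1: (-1)^(1*2/2) = (-1)^1 = -1, coeff -5 -> 5
Grade 3: (-1)^(3*4/2) = (-1)^6 = 1, coeff 1 -> 1
Conjugated coefficients: 5, 1


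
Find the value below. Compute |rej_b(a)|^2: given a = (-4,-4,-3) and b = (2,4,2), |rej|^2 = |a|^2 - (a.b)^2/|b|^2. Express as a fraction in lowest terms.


|a|^2 = (-4)^2 + (-4)^2 + (-3)^2 = 41
|b|^2 = 2^2 + 4^2 + 2^2 = 24
a . b = (-4)*2 + (-4)*4 + (-3)*2 = -30
(a.b)^2 = (-30)^2 = 900
|rej|^2 = 41 - 900/24
= (984 - 900)/24
= 84/24
In lowest terms: 7/2


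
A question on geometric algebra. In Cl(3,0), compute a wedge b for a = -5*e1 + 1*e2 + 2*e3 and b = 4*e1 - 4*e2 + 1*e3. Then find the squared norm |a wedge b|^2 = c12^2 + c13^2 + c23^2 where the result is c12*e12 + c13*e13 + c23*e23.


a wedge b = (a1*b2 - a2*b1)*e12 + (a1*b3 - a3*b1)*e13 + (a2*b3 - a3*b2)*e23
e12 coeff: (-5)*(-4) - 1*4 = 20 - 4 = 16
e13 coeff: (-5)*1 - 2*4 = -5 - 8 = -13
e23 coeff: 1*1 - 2*(-4) = 1 - (-8) = 9
|a wedge b|^2 = 16^2 + (-13)^2 + 9^2
= 256 + 169 + 81
= 506


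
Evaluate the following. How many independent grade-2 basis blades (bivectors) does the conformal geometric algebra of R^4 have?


The conformal model of R^4 uses Cl(5,1) with m = 4 + 2 = 6 generators.
Number of grade-2 blades = C(m, 2) = C(6, 2)
= 6*5/2 = 15


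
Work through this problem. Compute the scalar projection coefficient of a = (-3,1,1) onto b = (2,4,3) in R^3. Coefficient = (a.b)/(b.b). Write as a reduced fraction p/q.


Projection coefficient = (a . b) / (b . b)
a . b = (-3)*2 + 1*4 + 1*3
= -6 + 4 + 3 = 1
b . b = 2^2 + 4^2 + 3^2
= 4 + 16 + 9 = 29
Coefficient = 1/29
In lowest terms: 1/29


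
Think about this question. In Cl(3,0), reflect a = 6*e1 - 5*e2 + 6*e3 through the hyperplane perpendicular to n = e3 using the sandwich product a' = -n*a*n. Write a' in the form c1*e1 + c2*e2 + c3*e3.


Reflection formula: a' = -n*a*n, with n = e3 (unit vector, n^2 = 1).
For reflection through hyperplane perp to e3:
The component along e3 flips sign, others stay.
a = (6, -5, 6)
a' = (6, -5, -6)
a' = 6*e1 - 5*e2 - 6*e3


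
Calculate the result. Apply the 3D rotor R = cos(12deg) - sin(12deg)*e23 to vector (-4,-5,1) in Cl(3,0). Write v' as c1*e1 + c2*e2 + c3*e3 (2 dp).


Rotor R = cos(12deg) - sin(12deg)*e23
Rotation angle theta = 2 * 12 = 24 degrees in the e23 plane (e2 -> e3).
The component perpendicular to the plane (e1) is invariant: v'_1 = v1 = -4.00
cos(24deg) = 0.9135, sin(24deg) = 0.4067
v'_2 = v2*cos(theta) - v3*sin(theta) = -5*0.9135 - 1*0.4067 = -4.97
v'_3 = v2*sin(theta) + v3*cos(theta) = -5*0.4067 + 1*0.9135 = -1.12
v' = -4.00*e1 - 4.97*e2 - 1.12*e3


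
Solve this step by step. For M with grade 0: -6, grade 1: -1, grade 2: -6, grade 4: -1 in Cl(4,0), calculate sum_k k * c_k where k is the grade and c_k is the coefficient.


Grade-weighted sum = sum of grade_k * coefficient_k
0*(-6) = 0
1*(-1) = -1
2*(-6) = -12
4*(-1) = -4
Total = 0 + (-1) + (-12) + (-4) = -17


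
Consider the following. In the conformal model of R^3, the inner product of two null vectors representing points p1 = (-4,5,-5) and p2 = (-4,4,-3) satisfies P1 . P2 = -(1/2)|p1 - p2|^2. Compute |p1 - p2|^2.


p1 - p2 = (0, 1, -2)
|p1 - p2|^2 = 0^2 + 1^2 + (-2)^2
= 0 + 1 + 4
= 5


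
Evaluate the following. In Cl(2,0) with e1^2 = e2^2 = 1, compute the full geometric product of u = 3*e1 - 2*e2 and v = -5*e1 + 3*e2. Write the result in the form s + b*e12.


Expand: (3*e1 - 2*e2)(-5*e1 + 3*e2)
= 3*(-5)*e1e1 + 3*3*e1e2 + (-2)*(-5)*e2e1 + (-2)*3*e2e2
Using e1^2 = e2^2 = 1, e2e1 = -e1e2:
Scalar part s = 3*(-5) + (-2)*3 = -15 + (-6) = -21
Bivector part b = 3*3 - (-2)*(-5) = 9 - 10 = -1
uv = -21 - 1*e12


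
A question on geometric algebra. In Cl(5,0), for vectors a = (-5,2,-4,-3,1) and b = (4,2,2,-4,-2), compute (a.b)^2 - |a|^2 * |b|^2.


a . b = (-5)*4 + 2*2 + (-4)*2 + (-3)*(-4) + 1*(-2)
= -20 + 4 + (-8) + 12 + (-2) = -14
|a|^2 = (-5)^2 + 2^2 + (-4)^2 + (-3)^2 + 1^2 = 55
|b|^2 = 4^2 + 2^2 + 2^2 + (-4)^2 + (-2)^2 = 44
(a.b)^2 = (-14)^2 = 196
|a|^2 * |b|^2 = 55 * 44 = 2420
Result = 196 - 2420 = -2224


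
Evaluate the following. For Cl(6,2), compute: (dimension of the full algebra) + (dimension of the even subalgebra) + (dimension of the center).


n = 6 + 2 = 8
Total dim = 2^8 = 256
Even subalgebra dim = 2^7 = 128
n is even, so center dim = 1
Sum = 256 + 128 + 1 = 385


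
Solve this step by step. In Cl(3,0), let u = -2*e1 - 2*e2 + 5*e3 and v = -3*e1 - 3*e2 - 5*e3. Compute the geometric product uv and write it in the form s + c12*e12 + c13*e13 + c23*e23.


In Cl(3,0): e_i^2 = 1, e_ie_j = -e_je_i for i != j.
Scalar part = u . v = (-2)*(-3) + (-2)*(-3) + 5*(-5)
= 6 + 6 + (-25) = -13
e12 coeff = (-2)*(-3) - (-2)*(-3) = 6 - 6 = 0
e13 coeff = (-2)*(-5) - 5*(-3) = 10 - (-15) = 25
e23 coeff = (-2)*(-5) - 5*(-3) = 10 - (-15) = 25
uv = -13 + 0*e12 + 25*e13 + 25*e23


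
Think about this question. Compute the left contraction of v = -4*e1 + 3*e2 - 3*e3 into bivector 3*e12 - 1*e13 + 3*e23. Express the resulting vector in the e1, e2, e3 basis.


Left contraction v _| B = <vB>_1 (grade-1 part of the geometric product vB).
Using e1_|e12 = e2, e2_|e12 = -e1, e1_|e13 = e3, e3_|e13 = -e1, e2_|e23 = e3, e3_|e23 = -e2:
e1 coeff: -v2*b12 - v3*b13 = -(3)*(3) - (-3)*(-1) = -12
e2 coeff: v1*b12 - v3*b23 = (-4)*(3) - (-3)*(3) = -3
e3 coeff: v1*b13 + v2*b23 = (-4)*(-1) + (3)*(3) = 13
v _| B = -12*e1 - 3*e2 + 13*e3


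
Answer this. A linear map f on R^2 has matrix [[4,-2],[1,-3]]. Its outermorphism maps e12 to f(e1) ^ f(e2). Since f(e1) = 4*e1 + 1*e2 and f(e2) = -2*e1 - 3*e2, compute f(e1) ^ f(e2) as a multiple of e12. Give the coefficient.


The outermorphism of a linear map f sends e1^e2 to f(e1)^f(e2).
f(e1) = 4*e1 + 1*e2
f(e2) = -2*e1 - 3*e2
f(e1) ^ f(e2) = (4*e1 + 1*e2) ^ (-2*e1 - 3*e2)
= 4*(-3)*e12 + 1*(-2)*e21
= (-12 - (-2))*e12
= -10*e12
Coefficient = -10


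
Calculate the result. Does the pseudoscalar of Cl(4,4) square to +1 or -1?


The pseudoscalar I = e1...e_n (product of all n generators) of Cl(p,q) satisfies I^2 = (-1)^(q + n(n-1)/2).
p = 4, q = 4, n = p + q = 8
n(n-1)/2 = 8 * 7 / 2 = 28
Exponent = q + n(n-1)/2 = 4 + 28 = 32
I^2 = (-1)^32 = +1


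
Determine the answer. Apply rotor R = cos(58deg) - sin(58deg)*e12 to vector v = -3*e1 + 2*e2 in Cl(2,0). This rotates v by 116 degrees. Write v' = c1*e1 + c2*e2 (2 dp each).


Rotor R = cos(58deg) - sin(58deg)*e12
Rotation angle theta = 2 * 58 = 116 degrees
v' = R*v*~R rotates v by theta.
cos(116deg) = -0.4384, sin(116deg) = 0.8988
v'_1 = -3*cos(116deg) - 2*sin(116deg)
= -3*(-0.4384) - 2*0.8988
= -0.48
v'_2 = -3*sin(116deg) + 2*cos(116deg)
= -3*0.8988 + 2*(-0.4384)
= -3.57
v' = -0.48*e1 - 3.57*e2


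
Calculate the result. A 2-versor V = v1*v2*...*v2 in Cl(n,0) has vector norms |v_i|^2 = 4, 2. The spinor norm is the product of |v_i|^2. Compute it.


Spinor norm N(V) = |v1|^2 * |v2|^2 * ... * |v2|^2
= 4 * 2
Running product: 4, 8
N(V) = 8


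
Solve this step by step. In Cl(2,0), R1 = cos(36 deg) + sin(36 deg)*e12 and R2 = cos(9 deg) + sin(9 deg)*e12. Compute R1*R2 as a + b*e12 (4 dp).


Same-plane rotors commute and their half-angles add:
R1*R2 = cos(a1 + a2) + sin(a1 + a2)*e12.
a1 + a2 = 36 + 9 = 45 deg
cos(45 deg) = 0.7071
sin(45 deg) = 0.7071
R1*R2 = 0.7071 + 0.7071*e12


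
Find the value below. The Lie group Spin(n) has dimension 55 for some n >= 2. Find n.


dim Spin(n) = dim so(n) = n(n-1)/2.
Solve n(n-1)/2 = 55, i.e. n^2 - n - 110 = 0.
Discriminant = 1 + 8*55 = 441
n = (1 + sqrt(441))/2 = (1 + 21)/2 = 11


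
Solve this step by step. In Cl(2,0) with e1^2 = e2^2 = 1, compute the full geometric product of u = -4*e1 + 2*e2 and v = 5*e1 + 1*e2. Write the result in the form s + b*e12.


Expand: (-4*e1 + 2*e2)(5*e1 + 1*e2)
= (-4)*5*e1e1 + (-4)*1*e1e2 + 2*5*e2e1 + 2*1*e2e2
Using e1^2 = e2^2 = 1, e2e1 = -e1e2:
Scalar part s = (-4)*5 + 2*1 = -20 + 2 = -18
Bivector part b = (-4)*1 - 2*5 = -4 - 10 = -14
uv = -18 - 14*e12


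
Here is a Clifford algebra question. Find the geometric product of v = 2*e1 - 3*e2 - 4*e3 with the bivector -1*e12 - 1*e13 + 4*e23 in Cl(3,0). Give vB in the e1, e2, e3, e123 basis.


vB has grade-1 (vector) and grade-3 (trivector) parts: vB = (v _| B) + (v ^ B).
Vector part <vB>_1:
  e1: -v2*b12 - v3*b13 = -(-3)*(-1) - (-4)*(-1) = -7
  e2: v1*b12 - v3*b23 = (2)*(-1) - (-4)*(4) = 14
  e3: v1*b13 + v2*b23 = (2)*(-1) + (-3)*(4) = -14
Trivector part <vB>_3:
  e123: v1*b23 - v2*b13 + v3*b12 = (2)*(4) - (-3)*(-1) + (-4)*(-1) = 9
vB = -7*e1 + 14*e2 - 14*e3 + 9*e123


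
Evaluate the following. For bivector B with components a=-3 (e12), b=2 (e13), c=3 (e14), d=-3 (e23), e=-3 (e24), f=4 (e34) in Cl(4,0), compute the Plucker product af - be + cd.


Plucker relation: af - be + cd
a*f = (-3)*4 = -12
b*e = 2*(-3) = -6
c*d = 3*(-3) = -9
af - be + cd = -12 - (-6) + (-9)
= -15


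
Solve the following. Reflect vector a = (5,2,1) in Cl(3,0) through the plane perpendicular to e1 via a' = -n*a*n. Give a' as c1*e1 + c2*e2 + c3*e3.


Reflection formula: a' = -n*a*n, with n = e1 (unit vector, n^2 = 1).
For reflection through hyperplane perp to e1:
The component along e1 flips sign, others stay.
a = (5, 2, 1)
a' = (-5, 2, 1)
a' = -5*e1 + 2*e2 + 1*e3


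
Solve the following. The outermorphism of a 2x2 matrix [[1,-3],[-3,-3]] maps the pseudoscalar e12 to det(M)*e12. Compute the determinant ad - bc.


The outermorphism of a linear map f sends e1^e2 to f(e1)^f(e2).
f(e1) = 1*e1 - 3*e2
f(e2) = -3*e1 - 3*e2
f(e1) ^ f(e2) = (1*e1 - 3*e2) ^ (-3*e1 - 3*e2)
= 1*(-3)*e12 + (-3)*(-3)*e21
= (-3 - 9)*e12
= -12*e12
Coefficient = -12


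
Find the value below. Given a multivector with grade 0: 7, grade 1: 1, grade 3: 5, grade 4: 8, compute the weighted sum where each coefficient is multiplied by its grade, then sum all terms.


Grade-weighted sum = sum of grade_k * coefficient_k
0*7 = 0
1*1 = 1
3*5 = 15
4*8 = 32
Total = 0 + 1 + 15 + 32 = 48


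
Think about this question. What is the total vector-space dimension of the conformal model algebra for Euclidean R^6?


The conformal model of R^6 uses Cl(7,1): the 6 Euclidean generators plus two extra orthogonal generators e+ (e+^2 = +1) and e- (e-^2 = -1), from which the null vectors e0, einf are built.
Number of generators m = 6 + 2 = 8.
dim Cl(p,q) = 2^m = 2^8 = 256


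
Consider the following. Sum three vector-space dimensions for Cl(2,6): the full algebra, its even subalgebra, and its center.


n = 2 + 6 = 8
Total dim = 2^8 = 256
Even subalgebra dim = 2^7 = 128
n is even, so center dim = 1
Sum = 256 + 128 + 1 = 385


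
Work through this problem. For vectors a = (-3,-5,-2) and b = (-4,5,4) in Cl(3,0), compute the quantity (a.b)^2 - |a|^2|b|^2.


a . b = (-3)*(-4) + (-5)*5 + (-2)*4
= 12 + (-25) + (-8) = -21
|a|^2 = (-3)^2 + (-5)^2 + (-2)^2 = 38
|b|^2 = (-4)^2 + 5^2 + 4^2 = 57
(a.b)^2 = (-21)^2 = 441
|a|^2 * |b|^2 = 38 * 57 = 2166
Result = 441 - 2166 = -1725


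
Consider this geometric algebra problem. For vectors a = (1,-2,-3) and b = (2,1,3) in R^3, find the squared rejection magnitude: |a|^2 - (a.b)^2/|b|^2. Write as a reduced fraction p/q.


|a|^2 = 1^2 + (-2)^2 + (-3)^2 = 14
|b|^2 = 2^2 + 1^2 + 3^2 = 14
a . b = 1*2 + (-2)*1 + (-3)*3 = -9
(a.b)^2 = (-9)^2 = 81
|rej|^2 = 14 - 81/14
= (196 - 81)/14
= 115/14
In lowest terms: 115/14


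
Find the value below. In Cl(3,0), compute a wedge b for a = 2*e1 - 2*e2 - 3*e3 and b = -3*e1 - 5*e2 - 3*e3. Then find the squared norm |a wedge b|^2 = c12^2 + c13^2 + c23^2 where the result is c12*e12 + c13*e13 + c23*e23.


a wedge b = (a1*b2 - a2*b1)*e12 + (a1*b3 - a3*b1)*e13 + (a2*b3 - a3*b2)*e23
e12 coeff: 2*(-5) - (-2)*(-3) = -10 - 6 = -16
e13 coeff: 2*(-3) - (-3)*(-3) = -6 - 9 = -15
e23 coeff: (-2)*(-3) - (-3)*(-5) = 6 - 15 = -9
|a wedge b|^2 = (-16)^2 + (-15)^2 + (-9)^2
= 256 + 225 + 81
= 562


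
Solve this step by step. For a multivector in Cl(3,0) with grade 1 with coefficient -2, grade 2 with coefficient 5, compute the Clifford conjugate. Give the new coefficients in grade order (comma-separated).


Clifford conjugate sign for grade k: (-1)^(k(k+1)/2)
Grade 1: (-1)^(1*2/2) = (-1)^1 = -1, coeff -2 -> 2
Grade 2: (-1)^(2*3/2) = (-1)^3 = -1, coeff 5 -> -5
Conjugated coefficients: 2, -5


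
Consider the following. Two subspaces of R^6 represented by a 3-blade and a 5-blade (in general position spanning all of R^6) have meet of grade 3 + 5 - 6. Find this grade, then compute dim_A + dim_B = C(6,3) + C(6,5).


Meet grade = grade(A) + grade(B) - n
= 3 + 5 - 6 = 2
C(6,3) = 20
C(6,5) = 6
dim_A + dim_B = 20 + 6 = 26


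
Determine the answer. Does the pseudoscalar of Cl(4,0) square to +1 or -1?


The pseudoscalar I = e1...e_n (product of all n generators) of Cl(p,q) satisfies I^2 = (-1)^(q + n(n-1)/2).
p = 4, q = 0, n = p + q = 4
n(n-1)/2 = 4 * 3 / 2 = 6
Exponent = q + n(n-1)/2 = 0 + 6 = 6
I^2 = (-1)^6 = +1


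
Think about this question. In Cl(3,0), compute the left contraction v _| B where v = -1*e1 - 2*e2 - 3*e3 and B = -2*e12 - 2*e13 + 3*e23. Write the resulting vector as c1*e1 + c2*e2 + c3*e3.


Left contraction v _| B = <vB>_1 (grade-1 part of the geometric product vB).
Using e1_|e12 = e2, e2_|e12 = -e1, e1_|e13 = e3, e3_|e13 = -e1, e2_|e23 = e3, e3_|e23 = -e2:
e1 coeff: -v2*b12 - v3*b13 = -(-2)*(-2) - (-3)*(-2) = -10
e2 coeff: v1*b12 - v3*b23 = (-1)*(-2) - (-3)*(3) = 11
e3 coeff: v1*b13 + v2*b23 = (-1)*(-2) + (-2)*(3) = -4
v _| B = -10*e1 + 11*e2 - 4*e3


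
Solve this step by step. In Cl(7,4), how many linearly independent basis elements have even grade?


Even subalgebra dimension = 2^(n-1)
n = 7 + 4 = 11
2^(11 - 1) = 2^10 = 1024
Verification: sum of C(11,k) for even k = 1 + 55 + 330 + 462 + 165 + 11 = 1024
Result = 1024


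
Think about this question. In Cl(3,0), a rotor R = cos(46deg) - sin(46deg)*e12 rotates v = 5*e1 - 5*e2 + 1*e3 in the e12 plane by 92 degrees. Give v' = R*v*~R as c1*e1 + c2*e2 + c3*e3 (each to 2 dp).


Rotor R = cos(46deg) - sin(46deg)*e12
Rotation angle theta = 2 * 46 = 92 degrees in the e12 plane (e1 -> e2).
The component perpendicular to the plane (e3) is invariant: v'_3 = v3 = 1.00
cos(92deg) = -0.0349, sin(92deg) = 0.9994
v'_1 = v1*cos(theta) - v2*sin(theta) = 5*(-0.0349) - (-5)*0.9994 = 4.82
v'_2 = v1*sin(theta) + v2*cos(theta) = 5*0.9994 + (-5)*(-0.0349) = 5.17
v' = 4.82*e1 + 5.17*e2 + 1.00*e3


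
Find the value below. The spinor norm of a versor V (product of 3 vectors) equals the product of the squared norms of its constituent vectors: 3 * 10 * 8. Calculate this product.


Spinor norm N(V) = |v1|^2 * |v2|^2 * ... * |v3|^2
= 3 * 10 * 8
Running product: 3, 30, 240
N(V) = 240


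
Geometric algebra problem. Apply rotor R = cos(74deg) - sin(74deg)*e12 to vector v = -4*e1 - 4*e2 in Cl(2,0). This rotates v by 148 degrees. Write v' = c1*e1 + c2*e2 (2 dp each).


Rotor R = cos(74deg) - sin(74deg)*e12
Rotation angle theta = 2 * 74 = 148 degrees
v' = R*v*~R rotates v by theta.
cos(148deg) = -0.8480, sin(148deg) = 0.5299
v'_1 = -4*cos(148deg) - (-4)*sin(148deg)
= -4*(-0.8480) - (-4)*0.5299
= 5.51
v'_2 = -4*sin(148deg) + (-4)*cos(148deg)
= -4*0.5299 + (-4)*(-0.8480)
= 1.27
v' = 5.51*e1 + 1.27*e2


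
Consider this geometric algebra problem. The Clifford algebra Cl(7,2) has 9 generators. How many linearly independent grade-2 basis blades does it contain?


Number of grade-k basis blades in Cl(p,q) with n = p + q is C(n, k).
n = 7 + 2 = 9
C(9, 2) = 9! / (2! * 7!)
= 362880 / (2 * 5040)
= 36


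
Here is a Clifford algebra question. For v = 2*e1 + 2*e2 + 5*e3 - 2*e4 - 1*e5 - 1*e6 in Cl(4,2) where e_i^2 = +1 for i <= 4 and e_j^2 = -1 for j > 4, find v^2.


v^2 = sum of c_i^2 * e_i^2
Positive signature terms (e_i^2 = +1): 2^2 + 2^2 + 5^2 + (-2)^2 = 37
Negative signature terms (e_j^2 = -1): (-1)^2 + (-1)^2 = 2
v^2 = 37 - 2 = 35


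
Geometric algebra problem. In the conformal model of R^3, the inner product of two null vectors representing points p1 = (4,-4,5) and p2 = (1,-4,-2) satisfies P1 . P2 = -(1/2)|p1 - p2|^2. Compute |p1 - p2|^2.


p1 - p2 = (3, 0, 7)
|p1 - p2|^2 = 3^2 + 0^2 + 7^2
= 9 + 0 + 49
= 58


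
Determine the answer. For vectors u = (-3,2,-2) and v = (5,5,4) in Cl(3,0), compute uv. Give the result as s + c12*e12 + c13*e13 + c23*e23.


In Cl(3,0): e_i^2 = 1, e_ie_j = -e_je_i for i != j.
Scalar part = u . v = (-3)*5 + 2*5 + (-2)*4
= -15 + 10 + (-8) = -13
e12 coeff = (-3)*5 - 2*5 = -15 - 10 = -25
e13 coeff = (-3)*4 - (-2)*5 = -12 - (-10) = -2
e23 coeff = 2*4 - (-2)*5 = 8 - (-10) = 18
uv = -13 - 25*e12 - 2*e13 + 18*e23


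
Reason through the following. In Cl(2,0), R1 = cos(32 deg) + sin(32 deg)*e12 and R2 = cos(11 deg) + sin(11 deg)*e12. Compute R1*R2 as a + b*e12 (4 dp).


Same-plane rotors commute and their half-angles add:
R1*R2 = cos(a1 + a2) + sin(a1 + a2)*e12.
a1 + a2 = 32 + 11 = 43 deg
cos(43 deg) = 0.7314
sin(43 deg) = 0.6820
R1*R2 = 0.7314 + 0.6820*e12


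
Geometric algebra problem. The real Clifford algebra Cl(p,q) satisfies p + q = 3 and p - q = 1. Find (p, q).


We need p + q = 3 and p - q = 1.
Adding: 2p = 3 + 1 = 4, so p = 2.
Then q = 3 - 2 = 1.
(p, q) = (2, 1)


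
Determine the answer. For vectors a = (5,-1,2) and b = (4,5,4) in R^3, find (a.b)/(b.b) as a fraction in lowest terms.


Projection coefficient = (a . b) / (b . b)
a . b = 5*4 + (-1)*5 + 2*4
= 20 + (-5) + 8 = 23
b . b = 4^2 + 5^2 + 4^2
= 16 + 25 + 16 = 57
Coefficient = 23/57
In lowest terms: 23/57


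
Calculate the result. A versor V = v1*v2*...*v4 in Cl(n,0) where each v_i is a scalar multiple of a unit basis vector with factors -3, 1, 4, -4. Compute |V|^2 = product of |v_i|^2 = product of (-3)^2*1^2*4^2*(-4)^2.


Each vector v_i has |v_i|^2 = s_i^2
Squared scales: (-3)^2 = 9, 1^2 = 1, 4^2 = 16, (-4)^2 = 16
|V|^2 = 9 * 1 * 16 * 16
= 2304


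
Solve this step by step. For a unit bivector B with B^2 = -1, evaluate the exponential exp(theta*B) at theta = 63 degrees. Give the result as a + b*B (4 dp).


For a unit bivector B with B^2 = -1, the exponential series gives
e^(theta*B) = cos(theta) + sin(theta)*B (the GA analogue of Euler's formula).
theta = 63 degrees = 1.099557 rad
cos(63 deg) = 0.4540
sin(63 deg) = 0.8910
exp(theta*B) = 0.4540 + 0.8910*B


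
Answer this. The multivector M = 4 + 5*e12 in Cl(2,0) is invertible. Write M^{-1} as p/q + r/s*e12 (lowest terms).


M = 4 + 5*e12, where e12^2 = -1.
Since M commutes with its reverse ~M = a - b*e12, M * ~M = a^2 - b^2*e12^2 = a^2 + b^2.
So M^{-1} = ~M / (a^2 + b^2) = (a - b*e12)/(a^2 + b^2).
a^2 + b^2 = 16 + 25 = 41
Scalar part = 4/41 = 4/41
Bivector coeff = -5/41 = -5/41
M^{-1} = 4/41 - 5/41*e12


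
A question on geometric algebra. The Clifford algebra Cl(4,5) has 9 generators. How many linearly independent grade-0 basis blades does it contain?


Number of grade-k basis blades in Cl(p,q) with n = p + q is C(n, k).
n = 4 + 5 = 9
C(9, 0) = 9! / (0! * 9!)
= 362880 / (1 * 362880)
= 1


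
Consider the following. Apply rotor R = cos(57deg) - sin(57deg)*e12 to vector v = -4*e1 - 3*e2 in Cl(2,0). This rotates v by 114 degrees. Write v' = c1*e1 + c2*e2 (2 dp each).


Rotor R = cos(57deg) - sin(57deg)*e12
Rotation angle theta = 2 * 57 = 114 degrees
v' = R*v*~R rotates v by theta.
cos(114deg) = -0.4067, sin(114deg) = 0.9135
v'_1 = -4*cos(114deg) - (-3)*sin(114deg)
= -4*(-0.4067) - (-3)*0.9135
= 4.37
v'_2 = -4*sin(114deg) + (-3)*cos(114deg)
= -4*0.9135 + (-3)*(-0.4067)
= -2.43
v' = 4.37*e1 - 2.43*e2


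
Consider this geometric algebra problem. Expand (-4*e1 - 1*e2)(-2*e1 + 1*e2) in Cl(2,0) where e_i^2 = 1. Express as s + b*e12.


Expand: (-4*e1 - 1*e2)(-2*e1 + 1*e2)
= (-4)*(-2)*e1e1 + (-4)*1*e1e2 + (-1)*(-2)*e2e1 + (-1)*1*e2e2
Using e1^2 = e2^2 = 1, e2e1 = -e1e2:
Scalar part s = (-4)*(-2) + (-1)*1 = 8 + (-1) = 7
Bivector part b = (-4)*1 - (-1)*(-2) = -4 - 2 = -6
uv = 7 - 6*e12


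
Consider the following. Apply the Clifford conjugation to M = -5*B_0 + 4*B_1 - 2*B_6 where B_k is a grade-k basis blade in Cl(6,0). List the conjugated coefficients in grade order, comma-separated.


Clifford conjugate sign for grade k: (-1)^(k(k+1)/2)
Grade 0: (-1)^(0*1/2) = (-1)^0 = 1, coeff -5 -> -5
Grade 1: (-1)^(1*2/2) = (-1)^1 = -1, coeff 4 -> -4
Grade 6: (-1)^(6*7/2) = (-1)^21 = -1, coeff -2 -> 2
Conjugated coefficients: -5, -4, 2


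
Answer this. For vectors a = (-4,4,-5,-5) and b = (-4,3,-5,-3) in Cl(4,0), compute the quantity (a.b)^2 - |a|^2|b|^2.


a . b = (-4)*(-4) + 4*3 + (-5)*(-5) + (-5)*(-3)
= 16 + 12 + 25 + 15 = 68
|a|^2 = (-4)^2 + 4^2 + (-5)^2 + (-5)^2 = 82
|b|^2 = (-4)^2 + 3^2 + (-5)^2 + (-3)^2 = 59
(a.b)^2 = 68^2 = 4624
|a|^2 * |b|^2 = 82 * 59 = 4838
Result = 4624 - 4838 = -214


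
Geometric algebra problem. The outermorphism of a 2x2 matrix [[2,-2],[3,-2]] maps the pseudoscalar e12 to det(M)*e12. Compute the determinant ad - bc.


The outermorphism of a linear map f sends e1^e2 to f(e1)^f(e2).
f(e1) = 2*e1 + 3*e2
f(e2) = -2*e1 - 2*e2
f(e1) ^ f(e2) = (2*e1 + 3*e2) ^ (-2*e1 - 2*e2)
= 2*(-2)*e12 + 3*(-2)*e21
= (-4 - (-6))*e12
= 2*e12
Coefficient = 2


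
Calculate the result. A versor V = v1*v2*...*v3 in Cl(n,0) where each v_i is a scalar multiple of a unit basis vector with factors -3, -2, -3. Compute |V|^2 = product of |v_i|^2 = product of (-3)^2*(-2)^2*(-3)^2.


Each vector v_i has |v_i|^2 = s_i^2
Squared scales: (-3)^2 = 9, (-2)^2 = 4, (-3)^2 = 9
|V|^2 = 9 * 4 * 9
= 324


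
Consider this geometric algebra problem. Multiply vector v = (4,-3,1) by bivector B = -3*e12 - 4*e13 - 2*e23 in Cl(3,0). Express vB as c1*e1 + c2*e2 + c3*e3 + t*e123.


vB has grade-1 (vector) and grade-3 (trivector) parts: vB = (v _| B) + (v ^ B).
Vector part <vB>_1:
  e1: -v2*b12 - v3*b13 = -(-3)*(-3) - (1)*(-4) = -5
  e2: v1*b12 - v3*b23 = (4)*(-3) - (1)*(-2) = -10
  e3: v1*b13 + v2*b23 = (4)*(-4) + (-3)*(-2) = -10
Trivector part <vB>_3:
  e123: v1*b23 - v2*b13 + v3*b12 = (4)*(-2) - (-3)*(-4) + (1)*(-3) = -23
vB = -5*e1 - 10*e2 - 10*e3 - 23*e123


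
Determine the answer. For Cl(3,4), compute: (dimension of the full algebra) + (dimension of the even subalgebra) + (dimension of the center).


n = 3 + 4 = 7
Total dim = 2^7 = 128
Even subalgebra dim = 2^6 = 64
n is odd, so center dim = 2
Sum = 128 + 64 + 2 = 194


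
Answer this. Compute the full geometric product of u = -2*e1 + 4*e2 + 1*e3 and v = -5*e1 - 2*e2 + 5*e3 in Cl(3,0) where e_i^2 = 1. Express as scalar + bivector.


In Cl(3,0): e_i^2 = 1, e_ie_j = -e_je_i for i != j.
Scalar part = u . v = (-2)*(-5) + 4*(-2) + 1*5
= 10 + (-8) + 5 = 7
e12 coeff = (-2)*(-2) - 4*(-5) = 4 - (-20) = 24
e13 coeff = (-2)*5 - 1*(-5) = -10 - (-5) = -5
e23 coeff = 4*5 - 1*(-2) = 20 - (-2) = 22
uv = 7 + 24*e12 - 5*e13 + 22*e23


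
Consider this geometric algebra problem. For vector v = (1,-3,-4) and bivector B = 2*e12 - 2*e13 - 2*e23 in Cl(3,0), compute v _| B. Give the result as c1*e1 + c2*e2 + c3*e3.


Left contraction v _| B = <vB>_1 (grade-1 part of the geometric product vB).
Using e1_|e12 = e2, e2_|e12 = -e1, e1_|e13 = e3, e3_|e13 = -e1, e2_|e23 = e3, e3_|e23 = -e2:
e1 coeff: -v2*b12 - v3*b13 = -(-3)*(2) - (-4)*(-2) = -2
e2 coeff: v1*b12 - v3*b23 = (1)*(2) - (-4)*(-2) = -6
e3 coeff: v1*b13 + v2*b23 = (1)*(-2) + (-3)*(-2) = 4
v _| B = -2*e1 - 6*e2 + 4*e3


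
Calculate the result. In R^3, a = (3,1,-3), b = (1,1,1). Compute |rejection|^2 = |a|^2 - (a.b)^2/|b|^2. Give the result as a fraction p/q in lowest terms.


|a|^2 = 3^2 + 1^2 + (-3)^2 = 19
|b|^2 = 1^2 + 1^2 + 1^2 = 3
a . b = 3*1 + 1*1 + (-3)*1 = 1
(a.b)^2 = 1^2 = 1
|rej|^2 = 19 - 1/3
= (57 - 1)/3
= 56/3
In lowest terms: 56/3


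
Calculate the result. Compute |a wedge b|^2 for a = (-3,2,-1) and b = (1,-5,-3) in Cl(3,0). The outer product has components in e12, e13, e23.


a wedge b = (a1*b2 - a2*b1)*e12 + (a1*b3 - a3*b1)*e13 + (a2*b3 - a3*b2)*e23
e12 coeff: (-3)*(-5) - 2*1 = 15 - 2 = 13
e13 coeff: (-3)*(-3) - (-1)*1 = 9 - (-1) = 10
e23 coeff: 2*(-3) - (-1)*(-5) = -6 - 5 = -11
|a wedge b|^2 = 13^2 + 10^2 + (-11)^2
= 169 + 100 + 121
= 390


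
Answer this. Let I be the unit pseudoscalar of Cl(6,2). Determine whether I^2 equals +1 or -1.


The pseudoscalar I = e1...e_n (product of all n generators) of Cl(p,q) satisfies I^2 = (-1)^(q + n(n-1)/2).
p = 6, q = 2, n = p + q = 8
n(n-1)/2 = 8 * 7 / 2 = 28
Exponent = q + n(n-1)/2 = 2 + 28 = 30
I^2 = (-1)^30 = +1


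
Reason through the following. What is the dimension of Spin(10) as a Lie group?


Spin(n) double-covers SO(n); both have Lie algebra so(n) of dimension n(n-1)/2.
n = 10
n(n-1) = 10 * 9 = 90
dim Spin(10) = 90/2 = 45


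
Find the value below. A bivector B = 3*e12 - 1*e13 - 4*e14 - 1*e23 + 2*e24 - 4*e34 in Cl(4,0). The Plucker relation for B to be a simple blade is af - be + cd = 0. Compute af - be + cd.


Plucker relation: af - be + cd
a*f = 3*(-4) = -12
b*e = (-1)*2 = -2
c*d = (-4)*(-1) = 4
af - be + cd = -12 - (-2) + 4
= -6


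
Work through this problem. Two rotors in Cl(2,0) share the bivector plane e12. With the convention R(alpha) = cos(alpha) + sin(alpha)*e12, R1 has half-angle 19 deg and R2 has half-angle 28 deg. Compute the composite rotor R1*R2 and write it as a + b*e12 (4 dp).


Same-plane rotors commute and their half-angles add:
R1*R2 = cos(a1 + a2) + sin(a1 + a2)*e12.
a1 + a2 = 19 + 28 = 47 deg
cos(47 deg) = 0.6820
sin(47 deg) = 0.7314
R1*R2 = 0.6820 + 0.7314*e12


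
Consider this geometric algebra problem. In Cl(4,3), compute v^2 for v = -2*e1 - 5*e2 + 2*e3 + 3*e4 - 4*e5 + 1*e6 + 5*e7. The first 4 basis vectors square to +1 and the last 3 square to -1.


v^2 = sum of c_i^2 * e_i^2
Positive signature terms (e_i^2 = +1): (-2)^2 + (-5)^2 + 2^2 + 3^2 = 42
Negative signature terms (e_j^2 = -1): (-4)^2 + 1^2 + 5^2 = 42
v^2 = 42 - 42 = 0


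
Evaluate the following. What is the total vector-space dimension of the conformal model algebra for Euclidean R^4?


The conformal model of R^4 uses Cl(5,1): the 4 Euclidean generators plus two extra orthogonal generators e+ (e+^2 = +1) and e- (e-^2 = -1), from which the null vectors e0, einf are built.
Number of generators m = 4 + 2 = 6.
dim Cl(p,q) = 2^m = 2^6 = 64


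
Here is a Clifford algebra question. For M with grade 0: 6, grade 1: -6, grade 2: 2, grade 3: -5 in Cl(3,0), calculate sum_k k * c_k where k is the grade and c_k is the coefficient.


Grade-weighted sum = sum of grade_k * coefficient_k
0*6 = 0
1*(-6) = -6
2*2 = 4
3*(-5) = -15
Total = 0 + (-6) + 4 + (-15) = -17


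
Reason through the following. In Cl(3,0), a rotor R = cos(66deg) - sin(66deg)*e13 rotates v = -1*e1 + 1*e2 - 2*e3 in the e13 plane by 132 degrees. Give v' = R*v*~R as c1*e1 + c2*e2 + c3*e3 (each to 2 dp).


Rotor R = cos(66deg) - sin(66deg)*e13
Rotation angle theta = 2 * 66 = 132 degrees in the e13 plane (e1 -> e3).
The component perpendicular to the plane (e2) is invariant: v'_2 = v2 = 1.00
cos(132deg) = -0.6691, sin(132deg) = 0.7431
v'_1 = v1*cos(theta) - v3*sin(theta) = -1*(-0.6691) - (-2)*0.7431 = 2.16
v'_3 = v1*sin(theta) + v3*cos(theta) = -1*0.7431 + (-2)*(-0.6691) = 0.60
v' = 2.16*e1 + 1.00*e2 + 0.60*e3


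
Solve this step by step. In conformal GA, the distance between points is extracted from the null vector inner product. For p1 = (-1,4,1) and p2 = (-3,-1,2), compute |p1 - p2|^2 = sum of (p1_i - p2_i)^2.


p1 - p2 = (2, 5, -1)
|p1 - p2|^2 = 2^2 + 5^2 + (-1)^2
= 4 + 25 + 1
= 30


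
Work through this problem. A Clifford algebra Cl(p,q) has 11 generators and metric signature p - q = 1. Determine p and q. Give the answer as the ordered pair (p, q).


We need p + q = 11 and p - q = 1.
Adding: 2p = 11 + 1 = 12, so p = 6.
Then q = 11 - 6 = 5.
(p, q) = (6, 5)


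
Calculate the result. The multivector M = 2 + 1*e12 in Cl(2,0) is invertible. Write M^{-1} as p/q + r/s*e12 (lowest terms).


M = 2 + 1*e12, where e12^2 = -1.
Since M commutes with its reverse ~M = a - b*e12, M * ~M = a^2 - b^2*e12^2 = a^2 + b^2.
So M^{-1} = ~M / (a^2 + b^2) = (a - b*e12)/(a^2 + b^2).
a^2 + b^2 = 4 + 1 = 5
Scalar part = 2/5 = 2/5
Bivector coeff = -1/5 = -1/5
M^{-1} = 2/5 - 1/5*e12


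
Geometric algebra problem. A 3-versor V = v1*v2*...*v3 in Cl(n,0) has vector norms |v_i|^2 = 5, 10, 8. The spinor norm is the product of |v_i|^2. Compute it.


Spinor norm N(V) = |v1|^2 * |v2|^2 * ... * |v3|^2
= 5 * 10 * 8
Running product: 5, 50, 400
N(V) = 400


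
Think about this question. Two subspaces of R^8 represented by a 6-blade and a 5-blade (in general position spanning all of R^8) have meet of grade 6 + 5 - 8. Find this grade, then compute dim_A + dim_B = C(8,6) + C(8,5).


Meet grade = grade(A) + grade(B) - n
= 6 + 5 - 8 = 3
C(8,6) = 28
C(8,5) = 56
dim_A + dim_B = 28 + 56 = 84


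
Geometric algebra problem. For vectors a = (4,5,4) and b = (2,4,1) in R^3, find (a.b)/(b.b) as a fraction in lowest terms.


Projection coefficient = (a . b) / (b . b)
a . b = 4*2 + 5*4 + 4*1
= 8 + 20 + 4 = 32
b . b = 2^2 + 4^2 + 1^2
= 4 + 16 + 1 = 21
Coefficient = 32/21
In lowest terms: 32/21


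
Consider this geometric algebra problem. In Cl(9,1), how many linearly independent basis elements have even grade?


Even subalgebra dimension = 2^(n-1)
n = 9 + 1 = 10
2^(10 - 1) = 2^9 = 512
Verification: sum of C(10,k) for even k = 1 + 45 + 210 + 210 + 45 + 1 = 512
Result = 512


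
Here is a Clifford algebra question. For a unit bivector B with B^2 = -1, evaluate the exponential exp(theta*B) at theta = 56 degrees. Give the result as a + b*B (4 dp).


For a unit bivector B with B^2 = -1, the exponential series gives
e^(theta*B) = cos(theta) + sin(theta)*B (the GA analogue of Euler's formula).
theta = 56 degrees = 0.977384 rad
cos(56 deg) = 0.5592
sin(56 deg) = 0.8290
exp(theta*B) = 0.5592 + 0.8290*B


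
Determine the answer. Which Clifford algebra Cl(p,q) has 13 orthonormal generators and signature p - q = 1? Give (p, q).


We need p + q = 13 and p - q = 1.
Adding: 2p = 13 + 1 = 14, so p = 7.
Then q = 13 - 7 = 6.
(p, q) = (7, 6)


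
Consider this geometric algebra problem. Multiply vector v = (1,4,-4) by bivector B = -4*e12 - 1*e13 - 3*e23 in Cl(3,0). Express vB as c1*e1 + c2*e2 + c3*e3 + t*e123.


vB has grade-1 (vector) and grade-3 (trivector) parts: vB = (v _| B) + (v ^ B).
Vector part <vB>_1:
  e1: -v2*b12 - v3*b13 = -(4)*(-4) - (-4)*(-1) = 12
  e2: v1*b12 - v3*b23 = (1)*(-4) - (-4)*(-3) = -16
  e3: v1*b13 + v2*b23 = (1)*(-1) + (4)*(-3) = -13
Trivector part <vB>_3:
  e123: v1*b23 - v2*b13 + v3*b12 = (1)*(-3) - (4)*(-1) + (-4)*(-4) = 17
vB = 12*e1 - 16*e2 - 13*e3 + 17*e123


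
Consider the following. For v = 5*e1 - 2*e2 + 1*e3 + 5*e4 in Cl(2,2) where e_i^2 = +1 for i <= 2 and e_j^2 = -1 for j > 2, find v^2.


v^2 = sum of c_i^2 * e_i^2
Positive signature terms (e_i^2 = +1): 5^2 + (-2)^2 = 29
Negative signature terms (e_j^2 = -1): 1^2 + 5^2 = 26
v^2 = 29 - 26 = 3


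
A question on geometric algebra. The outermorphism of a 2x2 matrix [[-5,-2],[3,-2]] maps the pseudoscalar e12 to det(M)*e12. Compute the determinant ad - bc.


The outermorphism of a linear map f sends e1^e2 to f(e1)^f(e2).
f(e1) = -5*e1 + 3*e2
f(e2) = -2*e1 - 2*e2
f(e1) ^ f(e2) = (-5*e1 + 3*e2) ^ (-2*e1 - 2*e2)
= (-5)*(-2)*e12 + 3*(-2)*e21
= (10 - (-6))*e12
= 16*e12
Coefficient = 16


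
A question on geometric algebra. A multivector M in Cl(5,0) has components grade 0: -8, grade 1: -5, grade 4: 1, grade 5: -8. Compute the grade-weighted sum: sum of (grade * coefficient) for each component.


Grade-weighted sum = sum of grade_k * coefficient_k
0*(-8) = 0
1*(-5) = -5
4*1 = 4
5*(-8) = -40
Total = 0 + (-5) + 4 + (-40) = -41


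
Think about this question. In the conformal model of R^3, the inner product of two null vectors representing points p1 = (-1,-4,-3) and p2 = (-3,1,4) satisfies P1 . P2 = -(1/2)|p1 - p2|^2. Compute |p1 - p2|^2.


p1 - p2 = (2, -5, -7)
|p1 - p2|^2 = 2^2 + (-5)^2 + (-7)^2
= 4 + 25 + 49
= 78


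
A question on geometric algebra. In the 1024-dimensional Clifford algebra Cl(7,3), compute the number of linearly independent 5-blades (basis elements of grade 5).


Number of grade-k basis blades in Cl(p,q) with n = p + q is C(n, k).
n = 7 + 3 = 10
C(10, 5) = 10! / (5! * 5!)
= 3628800 / (120 * 120)
= 252


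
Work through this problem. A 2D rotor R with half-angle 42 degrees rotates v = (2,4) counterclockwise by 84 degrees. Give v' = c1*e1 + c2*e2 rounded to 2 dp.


Rotor R = cos(42deg) - sin(42deg)*e12
Rotation angle theta = 2 * 42 = 84 degrees
v' = R*v*~R rotates v by theta.
cos(84deg) = 0.1045, sin(84deg) = 0.9945
v'_1 = 2*cos(84deg) - 4*sin(84deg)
= 2*0.1045 - 4*0.9945
= -3.77
v'_2 = 2*sin(84deg) + 4*cos(84deg)
= 2*0.9945 + 4*0.1045
= 2.41
v' = -3.77*e1 + 2.41*e2


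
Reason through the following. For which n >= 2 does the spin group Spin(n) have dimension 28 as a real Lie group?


dim Spin(n) = dim so(n) = n(n-1)/2.
Solve n(n-1)/2 = 28, i.e. n^2 - n - 56 = 0.
Discriminant = 1 + 8*28 = 225
n = (1 + sqrt(225))/2 = (1 + 15)/2 = 8


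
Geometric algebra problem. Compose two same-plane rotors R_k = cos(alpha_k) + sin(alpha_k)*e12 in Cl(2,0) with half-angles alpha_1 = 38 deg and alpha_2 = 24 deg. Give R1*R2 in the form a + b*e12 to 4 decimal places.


Same-plane rotors commute and their half-angles add:
R1*R2 = cos(a1 + a2) + sin(a1 + a2)*e12.
a1 + a2 = 38 + 24 = 62 deg
cos(62 deg) = 0.4695
sin(62 deg) = 0.8829
R1*R2 = 0.4695 + 0.8829*e12


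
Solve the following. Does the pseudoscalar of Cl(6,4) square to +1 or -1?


The pseudoscalar I = e1...e_n (product of all n generators) of Cl(p,q) satisfies I^2 = (-1)^(q + n(n-1)/2).
p = 6, q = 4, n = p + q = 10
n(n-1)/2 = 10 * 9 / 2 = 45
Exponent = q + n(n-1)/2 = 4 + 45 = 49
I^2 = (-1)^49 = -1


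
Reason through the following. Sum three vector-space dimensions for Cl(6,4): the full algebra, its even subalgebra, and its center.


n = 6 + 4 = 10
Total dim = 2^10 = 1024
Even subalgebra dim = 2^9 = 512
n is even, so center dim = 1
Sum = 1024 + 512 + 1 = 1537


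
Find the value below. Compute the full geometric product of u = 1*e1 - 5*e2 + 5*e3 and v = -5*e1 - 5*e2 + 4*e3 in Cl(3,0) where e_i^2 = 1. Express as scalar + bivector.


In Cl(3,0): e_i^2 = 1, e_ie_j = -e_je_i for i != j.
Scalar part = u . v = 1*(-5) + (-5)*(-5) + 5*4
= -5 + 25 + 20 = 40
e12 coeff = 1*(-5) - (-5)*(-5) = -5 - 25 = -30
e13 coeff = 1*4 - 5*(-5) = 4 - (-25) = 29
e23 coeff = (-5)*4 - 5*(-5) = -20 - (-25) = 5
uv = 40 - 30*e12 + 29*e13 + 5*e23
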